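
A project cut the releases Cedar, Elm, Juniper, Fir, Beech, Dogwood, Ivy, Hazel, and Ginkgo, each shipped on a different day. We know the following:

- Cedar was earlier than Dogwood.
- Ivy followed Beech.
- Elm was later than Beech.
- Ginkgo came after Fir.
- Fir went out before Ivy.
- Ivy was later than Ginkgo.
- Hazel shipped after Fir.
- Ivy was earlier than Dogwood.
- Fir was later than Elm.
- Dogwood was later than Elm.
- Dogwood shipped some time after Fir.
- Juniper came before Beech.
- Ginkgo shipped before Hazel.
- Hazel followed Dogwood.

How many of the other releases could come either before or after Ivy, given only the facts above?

Forced before Ivy: Beech, Elm, Fir, Ginkgo, and Juniper; forced after Ivy: Dogwood and Hazel.
That leaves Cedar with no forced order relative to Ivy — 1.

1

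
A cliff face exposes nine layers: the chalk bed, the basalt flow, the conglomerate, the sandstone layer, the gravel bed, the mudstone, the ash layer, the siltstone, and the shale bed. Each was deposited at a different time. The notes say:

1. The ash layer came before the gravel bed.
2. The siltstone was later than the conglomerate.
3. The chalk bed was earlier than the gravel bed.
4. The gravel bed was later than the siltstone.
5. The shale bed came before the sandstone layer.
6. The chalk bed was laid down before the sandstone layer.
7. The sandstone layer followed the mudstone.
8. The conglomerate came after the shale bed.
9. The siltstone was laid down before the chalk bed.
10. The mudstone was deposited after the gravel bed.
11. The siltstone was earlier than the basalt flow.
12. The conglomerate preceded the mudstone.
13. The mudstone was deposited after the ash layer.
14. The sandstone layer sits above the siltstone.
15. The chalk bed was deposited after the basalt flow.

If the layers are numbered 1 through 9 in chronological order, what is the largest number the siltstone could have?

4

The siltstone must come before the basalt flow, the chalk bed, the gravel bed, the mudstone, and the sandstone layer — 5 layers forced after it.
Everything else can be placed before the siltstone in some valid order, so the siltstone can sit as late as position 9 − 5 = 4.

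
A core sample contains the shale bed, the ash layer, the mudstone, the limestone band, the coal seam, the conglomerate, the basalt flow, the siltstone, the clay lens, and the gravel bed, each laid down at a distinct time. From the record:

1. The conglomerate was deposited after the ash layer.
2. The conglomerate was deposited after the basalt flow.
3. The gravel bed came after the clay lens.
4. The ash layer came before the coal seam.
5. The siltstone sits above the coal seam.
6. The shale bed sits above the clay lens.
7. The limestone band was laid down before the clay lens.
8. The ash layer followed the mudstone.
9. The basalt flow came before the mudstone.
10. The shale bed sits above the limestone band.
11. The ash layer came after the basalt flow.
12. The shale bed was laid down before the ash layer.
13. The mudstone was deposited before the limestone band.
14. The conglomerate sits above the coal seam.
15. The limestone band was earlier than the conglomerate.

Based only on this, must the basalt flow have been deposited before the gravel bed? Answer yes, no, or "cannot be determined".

Chain the constraints: the basalt flow → the mudstone → the limestone band → the clay lens → the gravel bed. Each link is directly stated, so the basalt flow comes before the gravel bed.

yes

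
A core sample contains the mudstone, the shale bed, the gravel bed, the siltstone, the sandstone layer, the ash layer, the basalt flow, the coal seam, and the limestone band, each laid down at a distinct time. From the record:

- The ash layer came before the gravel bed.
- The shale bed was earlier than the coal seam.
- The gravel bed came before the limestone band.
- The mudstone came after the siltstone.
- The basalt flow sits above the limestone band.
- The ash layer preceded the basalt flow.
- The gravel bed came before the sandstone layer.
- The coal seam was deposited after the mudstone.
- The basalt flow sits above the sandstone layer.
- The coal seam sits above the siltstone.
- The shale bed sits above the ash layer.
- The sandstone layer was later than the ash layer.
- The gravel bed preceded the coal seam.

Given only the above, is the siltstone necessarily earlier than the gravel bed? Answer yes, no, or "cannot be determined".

No chain of stated constraints runs from the siltstone to the gravel bed, and none runs from the gravel bed to the siltstone either.
So the relative order of the siltstone and the gravel bed is not fixed by the given facts.

cannot be determined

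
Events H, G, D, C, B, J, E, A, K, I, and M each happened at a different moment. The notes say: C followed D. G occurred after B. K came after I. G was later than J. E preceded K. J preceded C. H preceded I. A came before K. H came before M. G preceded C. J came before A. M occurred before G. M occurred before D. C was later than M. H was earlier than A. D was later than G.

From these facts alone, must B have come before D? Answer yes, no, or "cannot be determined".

yes

Chain the constraints: B → G → D. Each link is directly stated, so B comes before D.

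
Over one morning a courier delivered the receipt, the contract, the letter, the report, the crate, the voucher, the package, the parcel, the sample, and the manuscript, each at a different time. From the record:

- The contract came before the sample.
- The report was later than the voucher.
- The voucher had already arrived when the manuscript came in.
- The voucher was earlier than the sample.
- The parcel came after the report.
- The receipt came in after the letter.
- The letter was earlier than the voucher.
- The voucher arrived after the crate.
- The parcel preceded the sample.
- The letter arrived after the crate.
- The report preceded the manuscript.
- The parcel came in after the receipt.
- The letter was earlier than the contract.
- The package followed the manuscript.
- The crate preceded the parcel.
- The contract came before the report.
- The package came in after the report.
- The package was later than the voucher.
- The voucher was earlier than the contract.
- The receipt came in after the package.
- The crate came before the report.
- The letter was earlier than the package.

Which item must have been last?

the sample

Every other item has a chain of constraints placing it before the sample, so the sample is last.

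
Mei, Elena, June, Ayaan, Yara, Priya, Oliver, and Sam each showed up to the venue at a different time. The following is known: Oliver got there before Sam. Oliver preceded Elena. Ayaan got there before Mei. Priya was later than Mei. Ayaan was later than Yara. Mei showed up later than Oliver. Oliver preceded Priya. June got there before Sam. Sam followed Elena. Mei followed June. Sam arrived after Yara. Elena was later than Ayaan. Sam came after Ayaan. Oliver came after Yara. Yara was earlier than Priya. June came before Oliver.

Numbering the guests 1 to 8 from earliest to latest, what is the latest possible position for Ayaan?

Ayaan must come before Elena, Mei, Priya, and Sam — 4 guests forced after them.
Everything else can be placed before Ayaan in some valid order, so Ayaan can sit as late as position 8 − 4 = 4.

4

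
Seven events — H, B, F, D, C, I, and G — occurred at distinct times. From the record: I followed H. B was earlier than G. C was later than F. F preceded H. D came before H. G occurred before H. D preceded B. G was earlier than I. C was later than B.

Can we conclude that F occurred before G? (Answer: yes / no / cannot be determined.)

No chain of stated constraints runs from F to G, and none runs from G to F either.
So the relative order of F and G is not fixed by the given facts.

cannot be determined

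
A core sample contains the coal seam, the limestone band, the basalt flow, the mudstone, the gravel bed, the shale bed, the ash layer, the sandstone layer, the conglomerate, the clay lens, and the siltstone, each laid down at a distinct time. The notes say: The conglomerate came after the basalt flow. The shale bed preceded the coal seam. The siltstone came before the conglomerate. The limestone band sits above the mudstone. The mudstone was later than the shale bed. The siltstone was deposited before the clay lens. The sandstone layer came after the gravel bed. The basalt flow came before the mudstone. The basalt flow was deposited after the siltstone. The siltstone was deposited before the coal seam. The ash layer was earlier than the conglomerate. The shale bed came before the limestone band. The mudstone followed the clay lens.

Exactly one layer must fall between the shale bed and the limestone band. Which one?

Tracing the constraints gives the shale bed → the mudstone → the limestone band, so the mudstone sits after the shale bed and before the limestone band.
No other layer is forced both after the shale bed and before the limestone band.

the mudstone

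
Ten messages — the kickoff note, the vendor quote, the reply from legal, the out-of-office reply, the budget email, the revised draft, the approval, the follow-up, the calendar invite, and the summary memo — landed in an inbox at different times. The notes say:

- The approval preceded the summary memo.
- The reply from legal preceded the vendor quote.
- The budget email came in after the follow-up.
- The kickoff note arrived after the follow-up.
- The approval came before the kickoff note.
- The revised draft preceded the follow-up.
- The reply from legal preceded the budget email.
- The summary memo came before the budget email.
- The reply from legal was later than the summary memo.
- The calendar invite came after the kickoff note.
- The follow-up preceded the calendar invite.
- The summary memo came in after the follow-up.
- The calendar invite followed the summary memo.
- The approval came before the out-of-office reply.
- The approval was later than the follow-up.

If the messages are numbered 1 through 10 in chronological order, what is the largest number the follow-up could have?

2

The follow-up must come before the approval, the budget email, the calendar invite, the kickoff note, the out-of-office reply, the reply from legal, the summary memo, and the vendor quote — 8 messages forced after it.
Everything else can be placed before the follow-up in some valid order, so the follow-up can sit as late as position 10 − 8 = 2.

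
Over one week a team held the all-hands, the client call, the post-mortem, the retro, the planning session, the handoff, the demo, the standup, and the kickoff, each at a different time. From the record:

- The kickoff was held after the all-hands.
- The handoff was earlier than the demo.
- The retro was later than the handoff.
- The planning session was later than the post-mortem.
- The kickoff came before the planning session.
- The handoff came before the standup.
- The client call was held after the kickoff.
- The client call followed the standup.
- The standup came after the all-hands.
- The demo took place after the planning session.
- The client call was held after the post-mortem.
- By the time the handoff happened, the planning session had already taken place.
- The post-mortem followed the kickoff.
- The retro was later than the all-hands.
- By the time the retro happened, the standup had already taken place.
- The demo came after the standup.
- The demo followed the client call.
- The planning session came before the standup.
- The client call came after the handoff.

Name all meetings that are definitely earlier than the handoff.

Directly stated before the handoff: the planning session.
The all-hands reaches the handoff via the all-hands → the kickoff → the planning session → the handoff.
The kickoff reaches the handoff via the kickoff → the planning session → the handoff.
The post-mortem reaches the handoff via the post-mortem → the planning session → the handoff.

the all-hands, the kickoff, the planning session, the post-mortem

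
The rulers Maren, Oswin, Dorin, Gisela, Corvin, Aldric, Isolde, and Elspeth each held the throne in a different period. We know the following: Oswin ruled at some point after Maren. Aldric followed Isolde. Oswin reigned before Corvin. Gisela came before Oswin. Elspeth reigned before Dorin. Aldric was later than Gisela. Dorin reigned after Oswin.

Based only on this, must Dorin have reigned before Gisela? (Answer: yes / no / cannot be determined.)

no

Tracing the constraints gives Gisela → Oswin → Dorin, so Gisela must come before Dorin.
That means Dorin cannot be before Gisela.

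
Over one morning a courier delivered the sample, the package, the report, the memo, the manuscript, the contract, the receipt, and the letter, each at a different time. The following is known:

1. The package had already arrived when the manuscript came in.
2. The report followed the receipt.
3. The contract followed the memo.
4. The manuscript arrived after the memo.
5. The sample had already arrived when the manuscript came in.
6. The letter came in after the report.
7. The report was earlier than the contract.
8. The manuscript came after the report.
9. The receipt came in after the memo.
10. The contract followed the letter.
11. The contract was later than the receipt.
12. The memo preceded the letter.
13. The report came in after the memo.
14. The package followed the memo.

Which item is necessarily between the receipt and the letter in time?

Tracing the constraints gives the receipt → the report → the letter, so the report sits after the receipt and before the letter.
No other item is forced both after the receipt and before the letter.

the report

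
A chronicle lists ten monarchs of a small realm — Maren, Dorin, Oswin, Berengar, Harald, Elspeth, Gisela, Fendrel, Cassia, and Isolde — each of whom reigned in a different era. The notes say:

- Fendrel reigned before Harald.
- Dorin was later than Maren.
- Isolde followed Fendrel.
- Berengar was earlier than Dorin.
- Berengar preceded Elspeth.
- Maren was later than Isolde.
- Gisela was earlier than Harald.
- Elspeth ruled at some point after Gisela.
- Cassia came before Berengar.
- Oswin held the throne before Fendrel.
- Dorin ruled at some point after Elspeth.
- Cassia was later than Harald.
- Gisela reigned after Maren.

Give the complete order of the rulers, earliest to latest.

The constraints fix every adjacent pair, so only one ordering works:
Oswin → Fendrel → Isolde → Maren → Gisela → Harald → Cassia → Berengar → Elspeth → Dorin.

Oswin, Fendrel, Isolde, Maren, Gisela, Harald, Cassia, Berengar, Elspeth, Dorin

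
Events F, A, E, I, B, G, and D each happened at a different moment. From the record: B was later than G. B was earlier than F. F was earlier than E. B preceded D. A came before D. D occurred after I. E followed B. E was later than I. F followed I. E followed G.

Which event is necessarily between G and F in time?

Tracing the constraints gives G → B → F, so B sits after G and before F.
No other event is forced both after G and before F.

B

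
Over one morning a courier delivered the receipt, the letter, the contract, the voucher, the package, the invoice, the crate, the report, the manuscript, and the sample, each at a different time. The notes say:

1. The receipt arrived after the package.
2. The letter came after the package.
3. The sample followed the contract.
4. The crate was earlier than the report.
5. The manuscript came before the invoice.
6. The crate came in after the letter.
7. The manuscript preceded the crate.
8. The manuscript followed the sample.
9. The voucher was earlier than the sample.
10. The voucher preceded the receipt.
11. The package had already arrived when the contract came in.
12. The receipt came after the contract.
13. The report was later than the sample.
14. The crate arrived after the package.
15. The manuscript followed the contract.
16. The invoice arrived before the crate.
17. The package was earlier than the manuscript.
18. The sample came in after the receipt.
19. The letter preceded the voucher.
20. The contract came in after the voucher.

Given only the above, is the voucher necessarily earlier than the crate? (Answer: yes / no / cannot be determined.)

Chain the constraints: the voucher → the sample → the manuscript → the crate. Each link is directly stated, so the voucher comes before the crate.

yes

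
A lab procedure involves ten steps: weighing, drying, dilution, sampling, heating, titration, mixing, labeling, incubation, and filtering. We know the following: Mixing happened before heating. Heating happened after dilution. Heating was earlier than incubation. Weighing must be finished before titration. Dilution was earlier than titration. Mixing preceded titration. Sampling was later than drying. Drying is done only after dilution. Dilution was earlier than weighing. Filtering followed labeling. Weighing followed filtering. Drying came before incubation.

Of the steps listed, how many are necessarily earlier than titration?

5

Directly stated before titration: dilution, mixing, and weighing.
Filtering reaches titration via filtering → weighing → titration.
Labeling reaches titration via labeling → filtering → weighing → titration.
That's dilution, filtering, labeling, mixing, and weighing — 5 in all.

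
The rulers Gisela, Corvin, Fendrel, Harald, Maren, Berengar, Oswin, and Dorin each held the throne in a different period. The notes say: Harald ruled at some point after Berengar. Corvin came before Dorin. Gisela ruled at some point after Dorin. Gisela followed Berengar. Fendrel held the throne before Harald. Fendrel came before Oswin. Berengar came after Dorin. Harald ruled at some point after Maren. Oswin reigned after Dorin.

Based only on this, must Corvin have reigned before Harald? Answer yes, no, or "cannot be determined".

yes

Chain the constraints: Corvin → Dorin → Berengar → Harald. Each link is directly stated, so Corvin comes before Harald.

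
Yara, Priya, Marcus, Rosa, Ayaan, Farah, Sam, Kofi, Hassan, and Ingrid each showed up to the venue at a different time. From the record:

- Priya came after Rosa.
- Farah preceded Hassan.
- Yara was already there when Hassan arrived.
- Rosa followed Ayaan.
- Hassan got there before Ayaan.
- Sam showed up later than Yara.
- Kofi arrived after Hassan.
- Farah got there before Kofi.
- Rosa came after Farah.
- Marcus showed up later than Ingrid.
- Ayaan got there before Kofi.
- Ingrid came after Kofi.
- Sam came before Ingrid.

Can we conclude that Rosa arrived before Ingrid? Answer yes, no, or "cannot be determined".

No chain of stated constraints runs from Rosa to Ingrid, and none runs from Ingrid to Rosa either.
So the relative order of Rosa and Ingrid is not fixed by the given facts.

cannot be determined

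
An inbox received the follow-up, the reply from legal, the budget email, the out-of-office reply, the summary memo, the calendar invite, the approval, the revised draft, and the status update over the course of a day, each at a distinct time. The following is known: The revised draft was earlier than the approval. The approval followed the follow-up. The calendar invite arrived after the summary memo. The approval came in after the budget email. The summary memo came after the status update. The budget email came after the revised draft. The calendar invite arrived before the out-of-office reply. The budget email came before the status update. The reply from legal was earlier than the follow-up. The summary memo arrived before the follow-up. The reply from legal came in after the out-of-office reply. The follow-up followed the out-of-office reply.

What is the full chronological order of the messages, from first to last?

the revised draft, the budget email, the status update, the summary memo, the calendar invite, the out-of-office reply, the reply from legal, the follow-up, the approval

The constraints fix every adjacent pair, so only one ordering works:
the revised draft → the budget email → the status update → the summary memo → the calendar invite → the out-of-office reply → the reply from legal → the follow-up → the approval.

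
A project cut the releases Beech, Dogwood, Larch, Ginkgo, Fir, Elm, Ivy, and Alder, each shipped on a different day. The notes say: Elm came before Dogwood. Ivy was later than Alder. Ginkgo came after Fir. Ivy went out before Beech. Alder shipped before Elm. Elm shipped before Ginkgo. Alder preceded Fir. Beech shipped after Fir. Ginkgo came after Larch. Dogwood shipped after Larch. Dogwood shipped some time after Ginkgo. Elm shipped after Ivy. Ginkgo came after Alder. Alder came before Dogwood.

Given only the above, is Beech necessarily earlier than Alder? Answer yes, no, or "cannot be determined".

Tracing the constraints gives Alder → Ivy → Beech, so Alder must come before Beech.
That means Beech cannot be before Alder.

no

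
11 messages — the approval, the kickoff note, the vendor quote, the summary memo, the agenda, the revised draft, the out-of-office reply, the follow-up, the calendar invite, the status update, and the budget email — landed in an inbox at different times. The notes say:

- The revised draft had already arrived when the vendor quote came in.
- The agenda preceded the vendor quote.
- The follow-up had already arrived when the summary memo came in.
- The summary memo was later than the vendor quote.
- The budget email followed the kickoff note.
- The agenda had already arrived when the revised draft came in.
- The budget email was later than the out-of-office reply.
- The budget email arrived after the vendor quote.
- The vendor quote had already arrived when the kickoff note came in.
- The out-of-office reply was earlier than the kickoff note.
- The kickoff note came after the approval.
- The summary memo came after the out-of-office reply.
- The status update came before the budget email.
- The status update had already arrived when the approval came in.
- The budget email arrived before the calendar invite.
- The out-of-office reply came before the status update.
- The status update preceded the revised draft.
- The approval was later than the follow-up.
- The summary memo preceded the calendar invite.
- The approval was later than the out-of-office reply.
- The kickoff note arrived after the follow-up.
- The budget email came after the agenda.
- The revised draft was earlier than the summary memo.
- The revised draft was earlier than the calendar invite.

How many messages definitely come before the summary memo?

Directly stated before the summary memo: the follow-up, the out-of-office reply, the revised draft, and the vendor quote.
The agenda reaches the summary memo via the agenda → the vendor quote → the summary memo.
The status update reaches the summary memo via the status update → the revised draft → the summary memo.
That's the agenda, the follow-up, the out-of-office reply, the revised draft, the status update, and the vendor quote — 6 in all.

6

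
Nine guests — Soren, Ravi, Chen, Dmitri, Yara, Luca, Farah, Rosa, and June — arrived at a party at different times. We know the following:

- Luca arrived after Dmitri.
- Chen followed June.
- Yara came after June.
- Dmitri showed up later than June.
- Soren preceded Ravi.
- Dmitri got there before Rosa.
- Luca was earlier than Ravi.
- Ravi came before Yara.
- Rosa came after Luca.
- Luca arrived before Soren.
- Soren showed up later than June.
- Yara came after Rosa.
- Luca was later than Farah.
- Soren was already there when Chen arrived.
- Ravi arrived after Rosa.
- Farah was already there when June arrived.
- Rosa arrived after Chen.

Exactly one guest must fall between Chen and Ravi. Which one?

Rosa

Tracing the constraints gives Chen → Rosa → Ravi, so Rosa sits after Chen and before Ravi.
No other guest is forced both after Chen and before Ravi.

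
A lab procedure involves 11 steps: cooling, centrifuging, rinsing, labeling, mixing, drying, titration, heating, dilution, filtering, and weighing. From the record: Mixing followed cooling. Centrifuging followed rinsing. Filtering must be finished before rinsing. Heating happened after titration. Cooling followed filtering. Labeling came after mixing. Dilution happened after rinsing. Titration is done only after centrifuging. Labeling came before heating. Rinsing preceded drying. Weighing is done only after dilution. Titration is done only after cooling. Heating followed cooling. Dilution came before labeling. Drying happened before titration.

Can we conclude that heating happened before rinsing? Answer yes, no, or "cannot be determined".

Tracing the constraints gives rinsing → centrifuging → titration → heating, so rinsing must come before heating.
That means heating cannot be before rinsing.

no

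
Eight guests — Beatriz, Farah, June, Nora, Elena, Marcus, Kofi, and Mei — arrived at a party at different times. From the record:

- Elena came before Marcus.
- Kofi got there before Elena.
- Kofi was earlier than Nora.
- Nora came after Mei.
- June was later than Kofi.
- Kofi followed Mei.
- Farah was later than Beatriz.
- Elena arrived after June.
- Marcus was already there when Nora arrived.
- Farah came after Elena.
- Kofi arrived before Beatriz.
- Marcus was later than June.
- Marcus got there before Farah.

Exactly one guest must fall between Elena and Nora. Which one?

Marcus

Tracing the constraints gives Elena → Marcus → Nora, so Marcus sits after Elena and before Nora.
No other guest is forced both after Elena and before Nora.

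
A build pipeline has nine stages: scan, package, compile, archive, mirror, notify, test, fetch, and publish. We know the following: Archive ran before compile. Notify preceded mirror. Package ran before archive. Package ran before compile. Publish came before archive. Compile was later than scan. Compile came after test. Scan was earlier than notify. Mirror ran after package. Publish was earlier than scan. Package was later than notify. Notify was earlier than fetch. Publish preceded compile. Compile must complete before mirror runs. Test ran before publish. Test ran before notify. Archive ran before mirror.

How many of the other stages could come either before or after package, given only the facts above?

1

Forced before package: notify, publish, scan, and test; forced after package: archive, compile, and mirror.
That leaves fetch with no forced order relative to package — 1.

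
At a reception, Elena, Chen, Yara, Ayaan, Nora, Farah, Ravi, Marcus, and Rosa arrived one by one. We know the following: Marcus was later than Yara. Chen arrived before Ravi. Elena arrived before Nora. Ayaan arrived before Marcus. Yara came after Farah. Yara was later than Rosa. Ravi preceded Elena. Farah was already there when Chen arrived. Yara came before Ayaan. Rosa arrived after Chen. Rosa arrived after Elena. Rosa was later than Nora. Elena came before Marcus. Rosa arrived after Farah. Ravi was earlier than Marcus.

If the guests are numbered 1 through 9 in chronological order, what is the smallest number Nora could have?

5

Chen, Elena, Farah, and Ravi must all come before Nora — 4 forced predecessors.
Nothing else is forced ahead of Nora, so their earliest slot is position 4 + 1 = 5.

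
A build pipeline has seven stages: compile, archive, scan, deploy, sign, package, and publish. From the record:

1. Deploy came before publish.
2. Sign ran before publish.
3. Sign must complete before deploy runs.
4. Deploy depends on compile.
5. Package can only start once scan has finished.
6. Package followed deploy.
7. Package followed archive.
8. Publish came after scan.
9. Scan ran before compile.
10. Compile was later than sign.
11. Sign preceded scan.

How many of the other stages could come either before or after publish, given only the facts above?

2

Forced before publish: compile, deploy, scan, and sign.
That leaves archive and package with no forced order relative to publish — 2.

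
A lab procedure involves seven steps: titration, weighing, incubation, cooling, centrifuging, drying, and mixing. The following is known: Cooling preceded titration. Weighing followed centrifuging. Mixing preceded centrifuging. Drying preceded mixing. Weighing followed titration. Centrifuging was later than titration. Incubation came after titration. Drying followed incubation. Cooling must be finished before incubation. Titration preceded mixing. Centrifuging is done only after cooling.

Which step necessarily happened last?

weighing

Every other step has a chain of constraints placing it before weighing, so weighing is last.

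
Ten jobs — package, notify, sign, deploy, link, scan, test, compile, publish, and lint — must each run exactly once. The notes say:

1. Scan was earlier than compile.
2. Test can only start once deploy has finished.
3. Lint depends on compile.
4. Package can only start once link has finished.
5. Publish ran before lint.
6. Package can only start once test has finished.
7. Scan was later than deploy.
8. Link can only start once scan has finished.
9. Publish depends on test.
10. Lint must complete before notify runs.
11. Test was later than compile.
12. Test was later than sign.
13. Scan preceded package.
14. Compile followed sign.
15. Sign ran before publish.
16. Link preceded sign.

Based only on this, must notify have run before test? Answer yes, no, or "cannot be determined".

Tracing the constraints gives test → publish → lint → notify, so test must come before notify.
That means notify cannot be before test.

no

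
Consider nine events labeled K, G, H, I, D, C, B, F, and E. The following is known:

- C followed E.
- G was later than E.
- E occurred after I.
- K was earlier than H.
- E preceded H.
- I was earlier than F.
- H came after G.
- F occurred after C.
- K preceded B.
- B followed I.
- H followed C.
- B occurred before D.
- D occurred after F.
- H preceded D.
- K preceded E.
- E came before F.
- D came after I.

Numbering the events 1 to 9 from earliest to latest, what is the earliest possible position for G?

E, I, and K must all come before G — 3 forced predecessors.
Nothing else is forced ahead of G, so its earliest slot is position 3 + 1 = 4.

4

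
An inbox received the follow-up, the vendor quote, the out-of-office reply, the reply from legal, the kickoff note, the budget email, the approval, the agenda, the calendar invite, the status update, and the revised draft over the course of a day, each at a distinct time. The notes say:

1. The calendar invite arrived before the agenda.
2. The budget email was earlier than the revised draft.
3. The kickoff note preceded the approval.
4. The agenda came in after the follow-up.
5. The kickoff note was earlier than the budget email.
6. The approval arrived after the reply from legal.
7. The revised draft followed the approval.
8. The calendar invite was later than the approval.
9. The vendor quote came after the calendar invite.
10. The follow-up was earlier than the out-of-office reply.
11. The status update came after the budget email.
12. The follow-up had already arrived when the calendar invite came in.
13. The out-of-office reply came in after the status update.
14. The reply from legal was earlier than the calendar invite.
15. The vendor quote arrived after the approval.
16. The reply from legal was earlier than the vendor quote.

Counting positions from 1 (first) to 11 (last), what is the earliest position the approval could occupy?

3

The kickoff note and the reply from legal must both come before the approval — 2 forced predecessors.
Nothing else is forced ahead of the approval, so its earliest slot is position 2 + 1 = 3.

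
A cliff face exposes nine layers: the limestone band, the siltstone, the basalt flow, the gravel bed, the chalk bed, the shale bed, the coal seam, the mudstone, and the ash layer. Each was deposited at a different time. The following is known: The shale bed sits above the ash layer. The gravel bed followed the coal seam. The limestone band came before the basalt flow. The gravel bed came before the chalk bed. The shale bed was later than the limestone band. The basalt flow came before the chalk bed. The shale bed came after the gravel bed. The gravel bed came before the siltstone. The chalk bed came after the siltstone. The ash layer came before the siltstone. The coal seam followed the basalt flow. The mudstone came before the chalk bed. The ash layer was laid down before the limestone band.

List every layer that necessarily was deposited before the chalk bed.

the ash layer, the basalt flow, the coal seam, the gravel bed, the limestone band, the mudstone, the siltstone

Directly stated before the chalk bed: the basalt flow, the gravel bed, the mudstone, and the siltstone.
The ash layer reaches the chalk bed via the ash layer → the siltstone → the chalk bed.
The coal seam reaches the chalk bed via the coal seam → the gravel bed → the chalk bed.
The limestone band reaches the chalk bed via the limestone band → the basalt flow → the chalk bed.
No chain forces the shale bed ahead of the chalk bed.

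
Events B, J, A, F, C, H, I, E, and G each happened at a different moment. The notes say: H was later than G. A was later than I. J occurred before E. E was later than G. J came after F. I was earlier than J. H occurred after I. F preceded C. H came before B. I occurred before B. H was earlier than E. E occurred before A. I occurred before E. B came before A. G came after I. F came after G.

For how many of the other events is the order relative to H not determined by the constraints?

Forced before H: G and I; forced after H: A, B, and E.
That leaves C, F, and J with no forced order relative to H — 3.

3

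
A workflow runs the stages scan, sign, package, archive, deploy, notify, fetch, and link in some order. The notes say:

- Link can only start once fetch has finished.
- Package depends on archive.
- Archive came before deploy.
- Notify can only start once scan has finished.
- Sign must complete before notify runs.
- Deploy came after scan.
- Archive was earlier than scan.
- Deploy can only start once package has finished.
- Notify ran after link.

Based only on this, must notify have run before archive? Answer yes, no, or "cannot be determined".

no

Tracing the constraints gives archive → scan → notify, so archive must come before notify.
That means notify cannot be before archive.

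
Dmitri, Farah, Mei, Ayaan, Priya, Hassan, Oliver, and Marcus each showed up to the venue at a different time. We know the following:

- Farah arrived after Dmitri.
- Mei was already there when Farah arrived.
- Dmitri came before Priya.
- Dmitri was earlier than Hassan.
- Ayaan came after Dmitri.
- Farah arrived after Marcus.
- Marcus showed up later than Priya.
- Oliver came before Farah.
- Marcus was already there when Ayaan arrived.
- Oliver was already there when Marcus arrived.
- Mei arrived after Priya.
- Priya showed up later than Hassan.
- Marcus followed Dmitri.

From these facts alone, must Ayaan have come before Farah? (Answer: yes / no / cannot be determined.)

No chain of stated constraints runs from Ayaan to Farah, and none runs from Farah to Ayaan either.
So the relative order of Ayaan and Farah is not fixed by the given facts.

cannot be determined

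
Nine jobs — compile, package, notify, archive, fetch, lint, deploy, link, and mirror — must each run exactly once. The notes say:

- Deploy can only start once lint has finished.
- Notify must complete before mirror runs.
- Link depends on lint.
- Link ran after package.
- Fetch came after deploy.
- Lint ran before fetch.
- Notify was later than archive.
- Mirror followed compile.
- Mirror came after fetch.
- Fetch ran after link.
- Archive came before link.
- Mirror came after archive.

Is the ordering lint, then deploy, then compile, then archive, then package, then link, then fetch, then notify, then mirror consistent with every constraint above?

Check each stated constraint against the proposed order — e.g. compile is ahead of mirror; lint is ahead of fetch. Every pair is in the required order; nothing is violated.

yes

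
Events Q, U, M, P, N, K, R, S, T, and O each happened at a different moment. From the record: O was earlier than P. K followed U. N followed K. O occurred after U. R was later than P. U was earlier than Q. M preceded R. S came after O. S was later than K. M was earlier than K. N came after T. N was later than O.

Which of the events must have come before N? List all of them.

K, M, O, T, U

Directly stated before N: K, O, and T.
M reaches N via M → K → N.
U reaches N via U → O → N.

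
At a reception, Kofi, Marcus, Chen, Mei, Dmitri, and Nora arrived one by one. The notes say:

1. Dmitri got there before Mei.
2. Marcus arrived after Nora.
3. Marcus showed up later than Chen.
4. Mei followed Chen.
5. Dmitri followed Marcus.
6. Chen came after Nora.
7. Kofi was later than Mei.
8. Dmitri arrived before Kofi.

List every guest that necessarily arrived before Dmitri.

Chen, Marcus, Nora

Directly stated before Dmitri: Marcus.
Chen reaches Dmitri via Chen → Marcus → Dmitri.
Nora reaches Dmitri via Nora → Marcus → Dmitri.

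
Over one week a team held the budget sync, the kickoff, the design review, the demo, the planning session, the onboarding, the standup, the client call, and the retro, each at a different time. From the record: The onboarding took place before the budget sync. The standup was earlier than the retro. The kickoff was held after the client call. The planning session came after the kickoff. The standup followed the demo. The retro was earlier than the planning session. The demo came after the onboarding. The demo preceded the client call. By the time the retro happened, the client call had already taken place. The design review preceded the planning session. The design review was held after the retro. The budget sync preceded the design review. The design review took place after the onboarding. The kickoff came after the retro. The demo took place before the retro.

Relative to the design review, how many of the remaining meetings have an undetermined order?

Forced before the design review: the budget sync, the client call, the demo, the onboarding, the retro, and the standup; forced after the design review: the planning session.
That leaves the kickoff with no forced order relative to the design review — 1.

1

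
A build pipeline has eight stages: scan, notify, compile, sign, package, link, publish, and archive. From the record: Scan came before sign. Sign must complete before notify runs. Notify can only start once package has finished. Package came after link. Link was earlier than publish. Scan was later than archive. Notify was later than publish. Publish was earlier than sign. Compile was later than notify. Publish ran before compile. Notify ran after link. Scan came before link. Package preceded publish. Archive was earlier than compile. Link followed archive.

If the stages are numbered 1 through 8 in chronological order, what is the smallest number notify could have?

7

Archive, link, package, publish, scan, and sign must all come before notify — 6 forced predecessors.
Nothing else is forced ahead of notify, so its earliest slot is position 6 + 1 = 7.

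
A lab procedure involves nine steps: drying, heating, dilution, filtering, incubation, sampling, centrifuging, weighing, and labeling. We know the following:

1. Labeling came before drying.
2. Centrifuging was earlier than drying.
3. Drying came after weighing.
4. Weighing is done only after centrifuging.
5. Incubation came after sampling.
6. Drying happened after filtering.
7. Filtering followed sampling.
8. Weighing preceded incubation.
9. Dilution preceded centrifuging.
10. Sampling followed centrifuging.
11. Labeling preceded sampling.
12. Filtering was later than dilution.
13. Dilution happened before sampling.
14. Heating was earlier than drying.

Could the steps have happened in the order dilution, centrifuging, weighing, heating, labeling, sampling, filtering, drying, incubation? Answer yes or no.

Check each stated constraint against the proposed order — e.g. dilution is ahead of filtering; weighing is ahead of incubation. Every pair is in the required order; nothing is violated.

yes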